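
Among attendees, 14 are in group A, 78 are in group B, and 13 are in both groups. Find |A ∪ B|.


|A ∪ B| = |A| + |B| - |A ∩ B|
= 14 + 78 - 13
= 79

|A ∪ B| = 79


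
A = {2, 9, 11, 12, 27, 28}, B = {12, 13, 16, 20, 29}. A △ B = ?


A △ B = (A \ B) ∪ (B \ A) = elements in exactly one of A or B
A \ B = {2, 9, 11, 27, 28}
B \ A = {13, 16, 20, 29}
A △ B = {2, 9, 11, 13, 16, 20, 27, 28, 29}

A △ B = {2, 9, 11, 13, 16, 20, 27, 28, 29}


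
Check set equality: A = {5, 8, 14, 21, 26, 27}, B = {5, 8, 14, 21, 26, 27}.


Two sets are equal iff they have exactly the same elements.
A = {5, 8, 14, 21, 26, 27}
B = {5, 8, 14, 21, 26, 27}
Same elements → A = B

Yes, A = B


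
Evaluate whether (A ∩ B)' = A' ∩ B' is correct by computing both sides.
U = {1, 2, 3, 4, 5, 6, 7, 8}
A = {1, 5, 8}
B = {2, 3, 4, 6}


LHS: A ∩ B = ∅
(A ∩ B)' = U \ (A ∩ B) = {1, 2, 3, 4, 5, 6, 7, 8}
A' = {2, 3, 4, 6, 7}, B' = {1, 5, 7, 8}
Claimed RHS: A' ∩ B' = {7}
Identity is INVALID: LHS = {1, 2, 3, 4, 5, 6, 7, 8} but the RHS claimed here equals {7}. The correct form is (A ∩ B)' = A' ∪ B'.

Identity is invalid: (A ∩ B)' = {1, 2, 3, 4, 5, 6, 7, 8} but A' ∩ B' = {7}. The correct De Morgan law is (A ∩ B)' = A' ∪ B'.


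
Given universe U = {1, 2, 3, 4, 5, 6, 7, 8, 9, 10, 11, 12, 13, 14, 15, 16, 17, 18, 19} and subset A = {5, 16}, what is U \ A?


Aᶜ = U \ A = elements in U but not in A
U = {1, 2, 3, 4, 5, 6, 7, 8, 9, 10, 11, 12, 13, 14, 15, 16, 17, 18, 19}
A = {5, 16}
Aᶜ = {1, 2, 3, 4, 6, 7, 8, 9, 10, 11, 12, 13, 14, 15, 17, 18, 19}

Aᶜ = {1, 2, 3, 4, 6, 7, 8, 9, 10, 11, 12, 13, 14, 15, 17, 18, 19}


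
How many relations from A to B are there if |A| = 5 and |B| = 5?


A relation from A to B is any subset of A × B.
|A × B| = 5 × 5 = 25
# relations = 2^|A × B| = 2^25 = 33554432

Number of relations = 33554432


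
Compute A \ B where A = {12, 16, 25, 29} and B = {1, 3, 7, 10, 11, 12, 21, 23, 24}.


A \ B = elements in A but not in B
A = {12, 16, 25, 29}
B = {1, 3, 7, 10, 11, 12, 21, 23, 24}
Remove from A any elements in B
A \ B = {16, 25, 29}

A \ B = {16, 25, 29}


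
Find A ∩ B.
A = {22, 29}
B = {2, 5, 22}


A ∩ B = elements in both A and B
A = {22, 29}
B = {2, 5, 22}
A ∩ B = {22}

A ∩ B = {22}


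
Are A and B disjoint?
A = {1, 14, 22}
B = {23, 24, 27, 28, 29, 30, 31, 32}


Disjoint means A ∩ B = ∅.
A ∩ B = ∅
A ∩ B = ∅, so A and B are disjoint.

Yes, A and B are disjoint


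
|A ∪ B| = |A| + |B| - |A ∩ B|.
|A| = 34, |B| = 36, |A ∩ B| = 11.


|A ∪ B| = |A| + |B| - |A ∩ B|
= 34 + 36 - 11
= 59

|A ∪ B| = 59


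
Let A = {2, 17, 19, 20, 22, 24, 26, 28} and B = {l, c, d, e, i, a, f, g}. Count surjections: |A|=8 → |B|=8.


n = |A| = 8, k = |B| = 8. Surjections via inclusion-exclusion:
S(n,k) = Σ(-1)^i × C(k,i) × (k-i)^n, i=0 to k
i=0: (-1)^0×C(8,0)×8^8 = 16777216
i=1: (-1)^1×C(8,1)×7^8 = -46118408
i=2: (-1)^2×C(8,2)×6^8 = 47029248
i=3: (-1)^3×C(8,3)×5^8 = -21875000
i=4: (-1)^4×C(8,4)×4^8 = 4587520
i=5: (-1)^5×C(8,5)×3^8 = -367416
i=6: (-1)^6×C(8,6)×2^8 = 7168
i=7: (-1)^7×C(8,7)×1^8 = -8
i=8: (-1)^8×C(8,8)×0^8 = 0
Total = 40320

Number of surjections = 40320


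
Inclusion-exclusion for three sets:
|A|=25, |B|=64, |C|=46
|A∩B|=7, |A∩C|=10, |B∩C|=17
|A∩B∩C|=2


|A∪B∪C| = |A|+|B|+|C| - |A∩B|-|A∩C|-|B∩C| + |A∩B∩C|
= 25+64+46 - 7-10-17 + 2
= 135 - 34 + 2
= 103

|A ∪ B ∪ C| = 103


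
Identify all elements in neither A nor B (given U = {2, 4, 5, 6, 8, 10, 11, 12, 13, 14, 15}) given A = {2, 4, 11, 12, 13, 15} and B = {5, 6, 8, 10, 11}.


A = {2, 4, 11, 12, 13, 15}
B = {5, 6, 8, 10, 11}
Region: in neither A nor B (given U = {2, 4, 5, 6, 8, 10, 11, 12, 13, 14, 15})
Elements: {14}

Elements in neither A nor B (given U = {2, 4, 5, 6, 8, 10, 11, 12, 13, 14, 15}): {14}


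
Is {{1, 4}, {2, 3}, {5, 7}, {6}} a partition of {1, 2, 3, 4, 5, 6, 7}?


A partition requires: (1) non-empty parts, (2) pairwise disjoint, (3) union = U
Parts: {1, 4}, {2, 3}, {5, 7}, {6}
Union of parts: {1, 2, 3, 4, 5, 6, 7}
U = {1, 2, 3, 4, 5, 6, 7}
All non-empty? True
Pairwise disjoint? True
Covers U? True

Yes, valid partition


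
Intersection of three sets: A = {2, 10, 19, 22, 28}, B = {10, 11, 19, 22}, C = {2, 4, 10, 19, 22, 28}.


A ∩ B = {10, 19, 22}
(A ∩ B) ∩ C = {10, 19, 22}

A ∩ B ∩ C = {10, 19, 22}


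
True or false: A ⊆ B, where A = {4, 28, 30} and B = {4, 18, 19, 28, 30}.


A ⊆ B means every element of A is in B.
All elements of A are in B.
So A ⊆ B.

Yes, A ⊆ B


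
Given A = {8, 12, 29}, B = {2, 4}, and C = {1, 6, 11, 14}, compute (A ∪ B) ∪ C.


A ∪ B = {2, 4, 8, 12, 29}
(A ∪ B) ∪ C = {1, 2, 4, 6, 8, 11, 12, 14, 29}

A ∪ B ∪ C = {1, 2, 4, 6, 8, 11, 12, 14, 29}


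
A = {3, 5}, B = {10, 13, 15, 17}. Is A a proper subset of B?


A ⊂ B requires: A ⊆ B AND A ≠ B.
A ⊆ B? No
A ⊄ B, so A is not a proper subset.

No, A is not a proper subset of B


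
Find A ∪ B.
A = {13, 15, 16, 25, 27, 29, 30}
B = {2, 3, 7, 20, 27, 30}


A ∪ B = all elements in A or B (or both)
A = {13, 15, 16, 25, 27, 29, 30}
B = {2, 3, 7, 20, 27, 30}
A ∪ B = {2, 3, 7, 13, 15, 16, 20, 25, 27, 29, 30}

A ∪ B = {2, 3, 7, 13, 15, 16, 20, 25, 27, 29, 30}


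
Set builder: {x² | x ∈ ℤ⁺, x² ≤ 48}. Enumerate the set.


Checking each candidate:
Condition: positive perfect squares ≤ 48
Result = {1, 4, 9, 16, 25, 36}

{1, 4, 9, 16, 25, 36}


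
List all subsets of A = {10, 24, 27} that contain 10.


A subset of A contains 10 iff the remaining 2 elements form any subset of A \ {10}.
Count: 2^(n-1) = 2^2 = 4
Subsets containing 10: {10}, {10, 24}, {10, 27}, {10, 24, 27}

Subsets containing 10 (4 total): {10}, {10, 24}, {10, 27}, {10, 24, 27}


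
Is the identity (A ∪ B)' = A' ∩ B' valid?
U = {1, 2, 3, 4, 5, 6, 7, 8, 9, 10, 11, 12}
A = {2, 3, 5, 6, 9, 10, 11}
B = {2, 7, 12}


LHS: A ∪ B = {2, 3, 5, 6, 7, 9, 10, 11, 12}
(A ∪ B)' = U \ (A ∪ B) = {1, 4, 8}
A' = {1, 4, 7, 8, 12}, B' = {1, 3, 4, 5, 6, 8, 9, 10, 11}
Claimed RHS: A' ∩ B' = {1, 4, 8}
Identity is VALID: LHS = RHS = {1, 4, 8} ✓

Identity is valid. (A ∪ B)' = A' ∩ B' = {1, 4, 8}


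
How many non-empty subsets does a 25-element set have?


Total subsets = 2^n = 2^25 = 33554432
Non-empty subsets exclude the empty set: 2^n - 1
= 33554432 - 1
= 33554431

Number of non-empty subsets = 33554431


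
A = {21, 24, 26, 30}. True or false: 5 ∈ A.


A = {21, 24, 26, 30}
Checking if 5 is in A
5 is not in A → False

5 ∉ A


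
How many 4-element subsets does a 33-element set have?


C(n,k) = n! / (k!(n-k)!)
C(33,4) = 33! / (4!29!)
= 40920

C(33,4) = 40920


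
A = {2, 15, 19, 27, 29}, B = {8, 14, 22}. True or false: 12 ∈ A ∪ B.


A = {2, 15, 19, 27, 29}, B = {8, 14, 22}
A ∪ B = all elements in A or B
A ∪ B = {2, 8, 14, 15, 19, 22, 27, 29}
Checking if 12 ∈ A ∪ B
12 is not in A ∪ B → False

12 ∉ A ∪ B


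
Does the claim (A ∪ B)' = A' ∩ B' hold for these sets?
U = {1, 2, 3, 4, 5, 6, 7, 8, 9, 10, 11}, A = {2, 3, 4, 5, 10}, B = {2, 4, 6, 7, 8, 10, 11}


LHS: A ∪ B = {2, 3, 4, 5, 6, 7, 8, 10, 11}
(A ∪ B)' = U \ (A ∪ B) = {1, 9}
A' = {1, 6, 7, 8, 9, 11}, B' = {1, 3, 5, 9}
Claimed RHS: A' ∩ B' = {1, 9}
Identity is VALID: LHS = RHS = {1, 9} ✓

Identity is valid. (A ∪ B)' = A' ∩ B' = {1, 9}


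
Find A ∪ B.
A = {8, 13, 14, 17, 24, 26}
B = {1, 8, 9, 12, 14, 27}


A ∪ B = all elements in A or B (or both)
A = {8, 13, 14, 17, 24, 26}
B = {1, 8, 9, 12, 14, 27}
A ∪ B = {1, 8, 9, 12, 13, 14, 17, 24, 26, 27}

A ∪ B = {1, 8, 9, 12, 13, 14, 17, 24, 26, 27}


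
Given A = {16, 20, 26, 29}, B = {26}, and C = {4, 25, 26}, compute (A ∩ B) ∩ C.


A ∩ B = {26}
(A ∩ B) ∩ C = {26}

A ∩ B ∩ C = {26}


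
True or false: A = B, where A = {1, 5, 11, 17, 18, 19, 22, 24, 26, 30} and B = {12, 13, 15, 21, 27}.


Two sets are equal iff they have exactly the same elements.
A = {1, 5, 11, 17, 18, 19, 22, 24, 26, 30}
B = {12, 13, 15, 21, 27}
Differences: {1, 5, 11, 12, 13, 15, 17, 18, 19, 21, 22, 24, 26, 27, 30}
A ≠ B

No, A ≠ B


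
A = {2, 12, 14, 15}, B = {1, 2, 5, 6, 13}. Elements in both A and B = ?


A = {2, 12, 14, 15}
B = {1, 2, 5, 6, 13}
Region: in both A and B
Elements: {2}

Elements in both A and B: {2}


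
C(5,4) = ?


C(n,k) = n! / (k!(n-k)!)
C(5,4) = 5! / (4!1!)
= 5

C(5,4) = 5


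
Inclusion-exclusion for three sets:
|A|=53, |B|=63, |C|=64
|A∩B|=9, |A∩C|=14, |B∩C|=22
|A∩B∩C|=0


|A∪B∪C| = |A|+|B|+|C| - |A∩B|-|A∩C|-|B∩C| + |A∩B∩C|
= 53+63+64 - 9-14-22 + 0
= 180 - 45 + 0
= 135

|A ∪ B ∪ C| = 135


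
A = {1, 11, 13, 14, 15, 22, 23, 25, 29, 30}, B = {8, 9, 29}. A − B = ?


A \ B = elements in A but not in B
A = {1, 11, 13, 14, 15, 22, 23, 25, 29, 30}
B = {8, 9, 29}
Remove from A any elements in B
A \ B = {1, 11, 13, 14, 15, 22, 23, 25, 30}

A \ B = {1, 11, 13, 14, 15, 22, 23, 25, 30}


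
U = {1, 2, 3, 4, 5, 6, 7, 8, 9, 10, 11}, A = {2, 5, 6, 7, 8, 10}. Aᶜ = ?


Aᶜ = U \ A = elements in U but not in A
U = {1, 2, 3, 4, 5, 6, 7, 8, 9, 10, 11}
A = {2, 5, 6, 7, 8, 10}
Aᶜ = {1, 3, 4, 9, 11}

Aᶜ = {1, 3, 4, 9, 11}


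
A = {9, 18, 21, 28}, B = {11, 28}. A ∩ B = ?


A ∩ B = elements in both A and B
A = {9, 18, 21, 28}
B = {11, 28}
A ∩ B = {28}

A ∩ B = {28}


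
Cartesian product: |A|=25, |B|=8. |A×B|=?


|A × B| = |A| × |B|
= 25 × 8
= 200

|A × B| = 200


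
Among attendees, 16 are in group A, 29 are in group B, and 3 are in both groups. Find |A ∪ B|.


|A ∪ B| = |A| + |B| - |A ∩ B|
= 16 + 29 - 3
= 42

|A ∪ B| = 42


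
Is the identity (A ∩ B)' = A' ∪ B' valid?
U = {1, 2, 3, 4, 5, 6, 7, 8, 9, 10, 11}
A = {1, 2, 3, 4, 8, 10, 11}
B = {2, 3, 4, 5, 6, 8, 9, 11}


LHS: A ∩ B = {2, 3, 4, 8, 11}
(A ∩ B)' = U \ (A ∩ B) = {1, 5, 6, 7, 9, 10}
A' = {5, 6, 7, 9}, B' = {1, 7, 10}
Claimed RHS: A' ∪ B' = {1, 5, 6, 7, 9, 10}
Identity is VALID: LHS = RHS = {1, 5, 6, 7, 9, 10} ✓

Identity is valid. (A ∩ B)' = A' ∪ B' = {1, 5, 6, 7, 9, 10}


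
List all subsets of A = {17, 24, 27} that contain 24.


A subset of A contains 24 iff the remaining 2 elements form any subset of A \ {24}.
Count: 2^(n-1) = 2^2 = 4
Subsets containing 24: {24}, {17, 24}, {24, 27}, {17, 24, 27}

Subsets containing 24 (4 total): {24}, {17, 24}, {24, 27}, {17, 24, 27}


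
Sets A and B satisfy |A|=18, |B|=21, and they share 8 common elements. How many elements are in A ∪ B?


|A ∪ B| = |A| + |B| - |A ∩ B|
= 18 + 21 - 8
= 31

|A ∪ B| = 31


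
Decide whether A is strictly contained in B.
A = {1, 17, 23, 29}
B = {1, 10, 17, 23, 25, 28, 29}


A ⊂ B requires: A ⊆ B AND A ≠ B.
A ⊆ B? Yes
A = B? No
A ⊂ B: Yes (A is a proper subset of B)

Yes, A ⊂ B


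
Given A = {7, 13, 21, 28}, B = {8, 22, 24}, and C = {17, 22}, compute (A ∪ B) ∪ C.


A ∪ B = {7, 8, 13, 21, 22, 24, 28}
(A ∪ B) ∪ C = {7, 8, 13, 17, 21, 22, 24, 28}

A ∪ B ∪ C = {7, 8, 13, 17, 21, 22, 24, 28}


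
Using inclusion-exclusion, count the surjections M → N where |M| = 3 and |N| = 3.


n = |M| = 3, k = |N| = 3. Surjections via inclusion-exclusion:
S(n,k) = Σ(-1)^i × C(k,i) × (k-i)^n, i=0 to k
i=0: (-1)^0×C(3,0)×3^3 = 27
i=1: (-1)^1×C(3,1)×2^3 = -24
i=2: (-1)^2×C(3,2)×1^3 = 3
i=3: (-1)^3×C(3,3)×0^3 = 0
Total = 6

Number of surjections = 6


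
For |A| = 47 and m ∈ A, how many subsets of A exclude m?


Subsets of A avoiding m are subsets of A \ {m}, which has 46 elements.
Count = 2^(n-1) = 2^46
= 70368744177664

Number of subsets avoiding m = 70368744177664


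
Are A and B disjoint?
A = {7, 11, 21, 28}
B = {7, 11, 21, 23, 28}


Disjoint means A ∩ B = ∅.
A ∩ B = {7, 11, 21, 28}
A ∩ B ≠ ∅, so A and B are NOT disjoint.

No, A and B are not disjoint (A ∩ B = {7, 11, 21, 28})


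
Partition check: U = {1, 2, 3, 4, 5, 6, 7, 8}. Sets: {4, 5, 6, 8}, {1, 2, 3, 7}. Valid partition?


A partition requires: (1) non-empty parts, (2) pairwise disjoint, (3) union = U
Parts: {4, 5, 6, 8}, {1, 2, 3, 7}
Union of parts: {1, 2, 3, 4, 5, 6, 7, 8}
U = {1, 2, 3, 4, 5, 6, 7, 8}
All non-empty? True
Pairwise disjoint? True
Covers U? True

Yes, valid partition


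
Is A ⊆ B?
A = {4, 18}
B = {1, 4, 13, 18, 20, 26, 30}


A ⊆ B means every element of A is in B.
All elements of A are in B.
So A ⊆ B.

Yes, A ⊆ B


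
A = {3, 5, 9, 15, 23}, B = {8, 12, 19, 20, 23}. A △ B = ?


A △ B = (A \ B) ∪ (B \ A) = elements in exactly one of A or B
A \ B = {3, 5, 9, 15}
B \ A = {8, 12, 19, 20}
A △ B = {3, 5, 8, 9, 12, 15, 19, 20}

A △ B = {3, 5, 8, 9, 12, 15, 19, 20}


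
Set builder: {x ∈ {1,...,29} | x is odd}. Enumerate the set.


Checking each candidate:
Condition: odd numbers in {1,...,29}
Result = {1, 3, 5, 7, 9, 11, 13, 15, 17, 19, 21, 23, 25, 27, 29}

{1, 3, 5, 7, 9, 11, 13, 15, 17, 19, 21, 23, 25, 27, 29}


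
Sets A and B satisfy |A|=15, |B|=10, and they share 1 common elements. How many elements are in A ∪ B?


|A ∪ B| = |A| + |B| - |A ∩ B|
= 15 + 10 - 1
= 24

|A ∪ B| = 24


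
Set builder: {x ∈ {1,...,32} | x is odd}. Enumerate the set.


Checking each candidate:
Condition: odd numbers in {1,...,32}
Result = {1, 3, 5, 7, 9, 11, 13, 15, 17, 19, 21, 23, 25, 27, 29, 31}

{1, 3, 5, 7, 9, 11, 13, 15, 17, 19, 21, 23, 25, 27, 29, 31}


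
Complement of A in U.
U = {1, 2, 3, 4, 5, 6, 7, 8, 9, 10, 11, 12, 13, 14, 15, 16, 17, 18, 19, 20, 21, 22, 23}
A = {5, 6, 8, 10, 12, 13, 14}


Aᶜ = U \ A = elements in U but not in A
U = {1, 2, 3, 4, 5, 6, 7, 8, 9, 10, 11, 12, 13, 14, 15, 16, 17, 18, 19, 20, 21, 22, 23}
A = {5, 6, 8, 10, 12, 13, 14}
Aᶜ = {1, 2, 3, 4, 7, 9, 11, 15, 16, 17, 18, 19, 20, 21, 22, 23}

Aᶜ = {1, 2, 3, 4, 7, 9, 11, 15, 16, 17, 18, 19, 20, 21, 22, 23}


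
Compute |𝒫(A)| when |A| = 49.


Number of subsets = 2^n
= 2^49
= 562949953421312

|P(A)| = 562949953421312


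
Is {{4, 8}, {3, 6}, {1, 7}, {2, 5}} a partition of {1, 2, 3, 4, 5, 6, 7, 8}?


A partition requires: (1) non-empty parts, (2) pairwise disjoint, (3) union = U
Parts: {4, 8}, {3, 6}, {1, 7}, {2, 5}
Union of parts: {1, 2, 3, 4, 5, 6, 7, 8}
U = {1, 2, 3, 4, 5, 6, 7, 8}
All non-empty? True
Pairwise disjoint? True
Covers U? True

Yes, valid partition


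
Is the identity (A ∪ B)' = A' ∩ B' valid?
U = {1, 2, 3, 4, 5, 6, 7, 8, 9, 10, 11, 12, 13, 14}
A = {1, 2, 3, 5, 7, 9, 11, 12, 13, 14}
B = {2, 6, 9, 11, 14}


LHS: A ∪ B = {1, 2, 3, 5, 6, 7, 9, 11, 12, 13, 14}
(A ∪ B)' = U \ (A ∪ B) = {4, 8, 10}
A' = {4, 6, 8, 10}, B' = {1, 3, 4, 5, 7, 8, 10, 12, 13}
Claimed RHS: A' ∩ B' = {4, 8, 10}
Identity is VALID: LHS = RHS = {4, 8, 10} ✓

Identity is valid. (A ∪ B)' = A' ∩ B' = {4, 8, 10}


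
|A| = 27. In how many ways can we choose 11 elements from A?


C(n,k) = n! / (k!(n-k)!)
C(27,11) = 27! / (11!16!)
= 13037895

C(27,11) = 13037895


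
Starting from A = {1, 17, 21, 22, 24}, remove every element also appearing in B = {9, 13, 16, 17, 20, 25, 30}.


A \ B = elements in A but not in B
A = {1, 17, 21, 22, 24}
B = {9, 13, 16, 17, 20, 25, 30}
Remove from A any elements in B
A \ B = {1, 21, 22, 24}

A \ B = {1, 21, 22, 24}


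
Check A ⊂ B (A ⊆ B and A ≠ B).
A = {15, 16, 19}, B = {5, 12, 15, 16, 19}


A ⊂ B requires: A ⊆ B AND A ≠ B.
A ⊆ B? Yes
A = B? No
A ⊂ B: Yes (A is a proper subset of B)

Yes, A ⊂ B


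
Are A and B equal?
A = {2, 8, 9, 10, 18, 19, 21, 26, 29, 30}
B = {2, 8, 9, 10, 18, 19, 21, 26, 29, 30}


Two sets are equal iff they have exactly the same elements.
A = {2, 8, 9, 10, 18, 19, 21, 26, 29, 30}
B = {2, 8, 9, 10, 18, 19, 21, 26, 29, 30}
Same elements → A = B

Yes, A = B


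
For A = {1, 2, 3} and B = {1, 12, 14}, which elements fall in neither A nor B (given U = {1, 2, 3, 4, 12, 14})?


A = {1, 2, 3}
B = {1, 12, 14}
Region: in neither A nor B (given U = {1, 2, 3, 4, 12, 14})
Elements: {4}

Elements in neither A nor B (given U = {1, 2, 3, 4, 12, 14}): {4}


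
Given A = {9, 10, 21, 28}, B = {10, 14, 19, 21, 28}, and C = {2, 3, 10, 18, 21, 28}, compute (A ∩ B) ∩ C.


A ∩ B = {10, 21, 28}
(A ∩ B) ∩ C = {10, 21, 28}

A ∩ B ∩ C = {10, 21, 28}


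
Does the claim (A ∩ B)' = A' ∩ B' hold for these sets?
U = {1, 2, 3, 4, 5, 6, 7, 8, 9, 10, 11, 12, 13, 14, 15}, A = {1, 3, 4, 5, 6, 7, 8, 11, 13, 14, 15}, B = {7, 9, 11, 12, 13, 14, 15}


LHS: A ∩ B = {7, 11, 13, 14, 15}
(A ∩ B)' = U \ (A ∩ B) = {1, 2, 3, 4, 5, 6, 8, 9, 10, 12}
A' = {2, 9, 10, 12}, B' = {1, 2, 3, 4, 5, 6, 8, 10}
Claimed RHS: A' ∩ B' = {2, 10}
Identity is INVALID: LHS = {1, 2, 3, 4, 5, 6, 8, 9, 10, 12} but the RHS claimed here equals {2, 10}. The correct form is (A ∩ B)' = A' ∪ B'.

Identity is invalid: (A ∩ B)' = {1, 2, 3, 4, 5, 6, 8, 9, 10, 12} but A' ∩ B' = {2, 10}. The correct De Morgan law is (A ∩ B)' = A' ∪ B'.


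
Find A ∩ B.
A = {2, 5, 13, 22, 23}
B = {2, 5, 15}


A ∩ B = elements in both A and B
A = {2, 5, 13, 22, 23}
B = {2, 5, 15}
A ∩ B = {2, 5}

A ∩ B = {2, 5}


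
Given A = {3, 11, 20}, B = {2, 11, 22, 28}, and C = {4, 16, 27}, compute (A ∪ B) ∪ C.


A ∪ B = {2, 3, 11, 20, 22, 28}
(A ∪ B) ∪ C = {2, 3, 4, 11, 16, 20, 22, 27, 28}

A ∪ B ∪ C = {2, 3, 4, 11, 16, 20, 22, 27, 28}


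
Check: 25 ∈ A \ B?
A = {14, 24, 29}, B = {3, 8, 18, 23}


A = {14, 24, 29}, B = {3, 8, 18, 23}
A \ B = elements in A but not in B
A \ B = {14, 24, 29}
Checking if 25 ∈ A \ B
25 is not in A \ B → False

25 ∉ A \ B


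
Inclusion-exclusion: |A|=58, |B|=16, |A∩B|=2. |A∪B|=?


|A ∪ B| = |A| + |B| - |A ∩ B|
= 58 + 16 - 2
= 72

|A ∪ B| = 72


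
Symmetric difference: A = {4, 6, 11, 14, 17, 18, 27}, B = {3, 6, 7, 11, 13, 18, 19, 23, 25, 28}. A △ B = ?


A △ B = (A \ B) ∪ (B \ A) = elements in exactly one of A or B
A \ B = {4, 14, 17, 27}
B \ A = {3, 7, 13, 19, 23, 25, 28}
A △ B = {3, 4, 7, 13, 14, 17, 19, 23, 25, 27, 28}

A △ B = {3, 4, 7, 13, 14, 17, 19, 23, 25, 27, 28}


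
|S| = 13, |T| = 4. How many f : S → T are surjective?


n = |S| = 13, k = |T| = 4. Surjections via inclusion-exclusion:
S(n,k) = Σ(-1)^i × C(k,i) × (k-i)^n, i=0 to k
i=0: (-1)^0×C(4,0)×4^13 = 67108864
i=1: (-1)^1×C(4,1)×3^13 = -6377292
i=2: (-1)^2×C(4,2)×2^13 = 49152
i=3: (-1)^3×C(4,3)×1^13 = -4
i=4: (-1)^4×C(4,4)×0^13 = 0
Total = 60780720

Number of surjections = 60780720


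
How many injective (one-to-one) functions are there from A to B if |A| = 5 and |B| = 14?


An injection sends each of |A| = 5 inputs to a distinct output in B.
# injections = |B|·(|B|-1)·…·(|B|-|A|+1) = 14! / (14 - 5)!
= 14 × 13 × 12 × 11 × 10
= 240240

Number of injections = 240240


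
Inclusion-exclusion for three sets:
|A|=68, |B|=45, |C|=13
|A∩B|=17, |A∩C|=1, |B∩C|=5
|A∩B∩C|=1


|A∪B∪C| = |A|+|B|+|C| - |A∩B|-|A∩C|-|B∩C| + |A∩B∩C|
= 68+45+13 - 17-1-5 + 1
= 126 - 23 + 1
= 104

|A ∪ B ∪ C| = 104


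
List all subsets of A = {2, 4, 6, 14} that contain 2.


A subset of A contains 2 iff the remaining 3 elements form any subset of A \ {2}.
Count: 2^(n-1) = 2^3 = 8
Subsets containing 2: {2}, {2, 4}, {2, 6}, {2, 14}, {2, 4, 6}, {2, 4, 14}, {2, 6, 14}, {2, 4, 6, 14}

Subsets containing 2 (8 total): {2}, {2, 4}, {2, 6}, {2, 14}, {2, 4, 6}, {2, 4, 14}, {2, 6, 14}, {2, 4, 6, 14}


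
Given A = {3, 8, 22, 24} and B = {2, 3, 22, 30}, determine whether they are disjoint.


Disjoint means A ∩ B = ∅.
A ∩ B = {3, 22}
A ∩ B ≠ ∅, so A and B are NOT disjoint.

No, A and B are not disjoint (A ∩ B = {3, 22})


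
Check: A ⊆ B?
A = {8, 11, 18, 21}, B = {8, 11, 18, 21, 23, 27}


A ⊆ B means every element of A is in B.
All elements of A are in B.
So A ⊆ B.

Yes, A ⊆ B


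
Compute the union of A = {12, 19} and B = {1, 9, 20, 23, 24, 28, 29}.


A ∪ B = all elements in A or B (or both)
A = {12, 19}
B = {1, 9, 20, 23, 24, 28, 29}
A ∪ B = {1, 9, 12, 19, 20, 23, 24, 28, 29}

A ∪ B = {1, 9, 12, 19, 20, 23, 24, 28, 29}


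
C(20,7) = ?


C(n,k) = n! / (k!(n-k)!)
C(20,7) = 20! / (7!13!)
= 77520

C(20,7) = 77520


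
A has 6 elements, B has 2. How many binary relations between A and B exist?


A relation from A to B is any subset of A × B.
|A × B| = 6 × 2 = 12
# relations = 2^|A × B| = 2^12 = 4096

Number of relations = 4096


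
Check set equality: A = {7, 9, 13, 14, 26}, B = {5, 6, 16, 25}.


Two sets are equal iff they have exactly the same elements.
A = {7, 9, 13, 14, 26}
B = {5, 6, 16, 25}
Differences: {5, 6, 7, 9, 13, 14, 16, 25, 26}
A ≠ B

No, A ≠ B


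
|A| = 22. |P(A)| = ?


Number of subsets = 2^n
= 2^22
= 4194304

|P(A)| = 4194304


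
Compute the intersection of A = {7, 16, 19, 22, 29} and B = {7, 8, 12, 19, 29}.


A ∩ B = elements in both A and B
A = {7, 16, 19, 22, 29}
B = {7, 8, 12, 19, 29}
A ∩ B = {7, 19, 29}

A ∩ B = {7, 19, 29}


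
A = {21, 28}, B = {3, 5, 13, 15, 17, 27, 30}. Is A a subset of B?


A ⊆ B means every element of A is in B.
Elements in A not in B: {21, 28}
So A ⊄ B.

No, A ⊄ B


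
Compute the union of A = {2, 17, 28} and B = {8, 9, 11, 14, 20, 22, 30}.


A ∪ B = all elements in A or B (or both)
A = {2, 17, 28}
B = {8, 9, 11, 14, 20, 22, 30}
A ∪ B = {2, 8, 9, 11, 14, 17, 20, 22, 28, 30}

A ∪ B = {2, 8, 9, 11, 14, 17, 20, 22, 28, 30}


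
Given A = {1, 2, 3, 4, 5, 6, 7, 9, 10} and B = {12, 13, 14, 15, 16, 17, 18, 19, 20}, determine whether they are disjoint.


Disjoint means A ∩ B = ∅.
A ∩ B = ∅
A ∩ B = ∅, so A and B are disjoint.

Yes, A and B are disjoint


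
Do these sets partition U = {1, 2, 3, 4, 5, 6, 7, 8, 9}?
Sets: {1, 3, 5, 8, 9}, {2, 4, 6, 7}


A partition requires: (1) non-empty parts, (2) pairwise disjoint, (3) union = U
Parts: {1, 3, 5, 8, 9}, {2, 4, 6, 7}
Union of parts: {1, 2, 3, 4, 5, 6, 7, 8, 9}
U = {1, 2, 3, 4, 5, 6, 7, 8, 9}
All non-empty? True
Pairwise disjoint? True
Covers U? True

Yes, valid partition


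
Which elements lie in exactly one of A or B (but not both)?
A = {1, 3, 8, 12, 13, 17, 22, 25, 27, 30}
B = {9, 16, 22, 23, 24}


A △ B = (A \ B) ∪ (B \ A) = elements in exactly one of A or B
A \ B = {1, 3, 8, 12, 13, 17, 25, 27, 30}
B \ A = {9, 16, 23, 24}
A △ B = {1, 3, 8, 9, 12, 13, 16, 17, 23, 24, 25, 27, 30}

A △ B = {1, 3, 8, 9, 12, 13, 16, 17, 23, 24, 25, 27, 30}


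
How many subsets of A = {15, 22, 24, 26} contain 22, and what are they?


A subset of A contains 22 iff the remaining 3 elements form any subset of A \ {22}.
Count: 2^(n-1) = 2^3 = 8
Subsets containing 22: {22}, {15, 22}, {22, 24}, {22, 26}, {15, 22, 24}, {15, 22, 26}, {22, 24, 26}, {15, 22, 24, 26}

Subsets containing 22 (8 total): {22}, {15, 22}, {22, 24}, {22, 26}, {15, 22, 24}, {15, 22, 26}, {22, 24, 26}, {15, 22, 24, 26}


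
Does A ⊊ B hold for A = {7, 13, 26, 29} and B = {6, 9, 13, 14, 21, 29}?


A ⊂ B requires: A ⊆ B AND A ≠ B.
A ⊆ B? No
A ⊄ B, so A is not a proper subset.

No, A is not a proper subset of B


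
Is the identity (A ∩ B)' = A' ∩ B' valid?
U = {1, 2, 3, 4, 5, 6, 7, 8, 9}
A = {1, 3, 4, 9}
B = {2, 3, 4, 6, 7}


LHS: A ∩ B = {3, 4}
(A ∩ B)' = U \ (A ∩ B) = {1, 2, 5, 6, 7, 8, 9}
A' = {2, 5, 6, 7, 8}, B' = {1, 5, 8, 9}
Claimed RHS: A' ∩ B' = {5, 8}
Identity is INVALID: LHS = {1, 2, 5, 6, 7, 8, 9} but the RHS claimed here equals {5, 8}. The correct form is (A ∩ B)' = A' ∪ B'.

Identity is invalid: (A ∩ B)' = {1, 2, 5, 6, 7, 8, 9} but A' ∩ B' = {5, 8}. The correct De Morgan law is (A ∩ B)' = A' ∪ B'.


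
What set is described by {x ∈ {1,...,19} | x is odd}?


Checking each candidate:
Condition: odd numbers in {1,...,19}
Result = {1, 3, 5, 7, 9, 11, 13, 15, 17, 19}

{1, 3, 5, 7, 9, 11, 13, 15, 17, 19}


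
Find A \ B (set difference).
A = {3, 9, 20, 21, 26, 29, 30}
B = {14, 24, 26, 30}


A \ B = elements in A but not in B
A = {3, 9, 20, 21, 26, 29, 30}
B = {14, 24, 26, 30}
Remove from A any elements in B
A \ B = {3, 9, 20, 21, 29}

A \ B = {3, 9, 20, 21, 29}


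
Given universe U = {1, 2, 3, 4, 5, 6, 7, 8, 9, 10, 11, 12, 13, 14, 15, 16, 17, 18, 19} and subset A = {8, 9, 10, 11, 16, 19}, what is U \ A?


Aᶜ = U \ A = elements in U but not in A
U = {1, 2, 3, 4, 5, 6, 7, 8, 9, 10, 11, 12, 13, 14, 15, 16, 17, 18, 19}
A = {8, 9, 10, 11, 16, 19}
Aᶜ = {1, 2, 3, 4, 5, 6, 7, 12, 13, 14, 15, 17, 18}

Aᶜ = {1, 2, 3, 4, 5, 6, 7, 12, 13, 14, 15, 17, 18}


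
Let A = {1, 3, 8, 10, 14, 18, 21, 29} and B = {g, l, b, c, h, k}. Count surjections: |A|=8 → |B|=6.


n = |A| = 8, k = |B| = 6. Surjections via inclusion-exclusion:
S(n,k) = Σ(-1)^i × C(k,i) × (k-i)^n, i=0 to k
i=0: (-1)^0×C(6,0)×6^8 = 1679616
i=1: (-1)^1×C(6,1)×5^8 = -2343750
i=2: (-1)^2×C(6,2)×4^8 = 983040
i=3: (-1)^3×C(6,3)×3^8 = -131220
i=4: (-1)^4×C(6,4)×2^8 = 3840
i=5: (-1)^5×C(6,5)×1^8 = -6
i=6: (-1)^6×C(6,6)×0^8 = 0
Total = 191520

Number of surjections = 191520


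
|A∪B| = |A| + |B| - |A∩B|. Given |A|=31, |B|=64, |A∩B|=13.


|A ∪ B| = |A| + |B| - |A ∩ B|
= 31 + 64 - 13
= 82

|A ∪ B| = 82


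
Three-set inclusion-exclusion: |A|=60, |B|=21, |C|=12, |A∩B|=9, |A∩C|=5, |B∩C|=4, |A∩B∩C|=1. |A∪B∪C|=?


|A∪B∪C| = |A|+|B|+|C| - |A∩B|-|A∩C|-|B∩C| + |A∩B∩C|
= 60+21+12 - 9-5-4 + 1
= 93 - 18 + 1
= 76

|A ∪ B ∪ C| = 76


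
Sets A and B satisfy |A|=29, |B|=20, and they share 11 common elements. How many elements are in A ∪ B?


|A ∪ B| = |A| + |B| - |A ∩ B|
= 29 + 20 - 11
= 38

|A ∪ B| = 38


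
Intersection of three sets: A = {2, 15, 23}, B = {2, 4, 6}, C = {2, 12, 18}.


A ∩ B = {2}
(A ∩ B) ∩ C = {2}

A ∩ B ∩ C = {2}


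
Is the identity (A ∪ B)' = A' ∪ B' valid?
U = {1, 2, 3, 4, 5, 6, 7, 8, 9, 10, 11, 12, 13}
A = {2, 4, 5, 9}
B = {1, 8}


LHS: A ∪ B = {1, 2, 4, 5, 8, 9}
(A ∪ B)' = U \ (A ∪ B) = {3, 6, 7, 10, 11, 12, 13}
A' = {1, 3, 6, 7, 8, 10, 11, 12, 13}, B' = {2, 3, 4, 5, 6, 7, 9, 10, 11, 12, 13}
Claimed RHS: A' ∪ B' = {1, 2, 3, 4, 5, 6, 7, 8, 9, 10, 11, 12, 13}
Identity is INVALID: LHS = {3, 6, 7, 10, 11, 12, 13} but the RHS claimed here equals {1, 2, 3, 4, 5, 6, 7, 8, 9, 10, 11, 12, 13}. The correct form is (A ∪ B)' = A' ∩ B'.

Identity is invalid: (A ∪ B)' = {3, 6, 7, 10, 11, 12, 13} but A' ∪ B' = {1, 2, 3, 4, 5, 6, 7, 8, 9, 10, 11, 12, 13}. The correct De Morgan law is (A ∪ B)' = A' ∩ B'.


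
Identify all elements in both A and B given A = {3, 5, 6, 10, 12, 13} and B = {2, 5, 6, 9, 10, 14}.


A = {3, 5, 6, 10, 12, 13}
B = {2, 5, 6, 9, 10, 14}
Region: in both A and B
Elements: {5, 6, 10}

Elements in both A and B: {5, 6, 10}


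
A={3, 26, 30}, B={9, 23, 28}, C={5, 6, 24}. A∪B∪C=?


A ∪ B = {3, 9, 23, 26, 28, 30}
(A ∪ B) ∪ C = {3, 5, 6, 9, 23, 24, 26, 28, 30}

A ∪ B ∪ C = {3, 5, 6, 9, 23, 24, 26, 28, 30}


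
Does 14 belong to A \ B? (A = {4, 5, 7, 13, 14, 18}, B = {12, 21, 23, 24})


A = {4, 5, 7, 13, 14, 18}, B = {12, 21, 23, 24}
A \ B = elements in A but not in B
A \ B = {4, 5, 7, 13, 14, 18}
Checking if 14 ∈ A \ B
14 is in A \ B → True

14 ∈ A \ B


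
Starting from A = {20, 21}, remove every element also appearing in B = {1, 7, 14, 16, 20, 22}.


A \ B = elements in A but not in B
A = {20, 21}
B = {1, 7, 14, 16, 20, 22}
Remove from A any elements in B
A \ B = {21}

A \ B = {21}


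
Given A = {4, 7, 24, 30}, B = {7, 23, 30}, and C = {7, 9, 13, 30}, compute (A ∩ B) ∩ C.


A ∩ B = {7, 30}
(A ∩ B) ∩ C = {7, 30}

A ∩ B ∩ C = {7, 30}


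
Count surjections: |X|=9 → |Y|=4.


n = |X| = 9, k = |Y| = 4. Surjections via inclusion-exclusion:
S(n,k) = Σ(-1)^i × C(k,i) × (k-i)^n, i=0 to k
i=0: (-1)^0×C(4,0)×4^9 = 262144
i=1: (-1)^1×C(4,1)×3^9 = -78732
i=2: (-1)^2×C(4,2)×2^9 = 3072
i=3: (-1)^3×C(4,3)×1^9 = -4
i=4: (-1)^4×C(4,4)×0^9 = 0
Total = 186480

Number of surjections = 186480


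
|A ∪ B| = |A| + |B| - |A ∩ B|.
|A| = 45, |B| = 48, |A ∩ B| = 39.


|A ∪ B| = |A| + |B| - |A ∩ B|
= 45 + 48 - 39
= 54

|A ∪ B| = 54


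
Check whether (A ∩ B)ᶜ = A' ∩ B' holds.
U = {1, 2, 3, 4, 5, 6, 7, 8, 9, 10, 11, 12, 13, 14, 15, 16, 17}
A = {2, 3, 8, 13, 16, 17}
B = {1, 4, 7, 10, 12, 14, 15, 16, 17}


LHS: A ∩ B = {16, 17}
(A ∩ B)' = U \ (A ∩ B) = {1, 2, 3, 4, 5, 6, 7, 8, 9, 10, 11, 12, 13, 14, 15}
A' = {1, 4, 5, 6, 7, 9, 10, 11, 12, 14, 15}, B' = {2, 3, 5, 6, 8, 9, 11, 13}
Claimed RHS: A' ∩ B' = {5, 6, 9, 11}
Identity is INVALID: LHS = {1, 2, 3, 4, 5, 6, 7, 8, 9, 10, 11, 12, 13, 14, 15} but the RHS claimed here equals {5, 6, 9, 11}. The correct form is (A ∩ B)' = A' ∪ B'.

Identity is invalid: (A ∩ B)' = {1, 2, 3, 4, 5, 6, 7, 8, 9, 10, 11, 12, 13, 14, 15} but A' ∩ B' = {5, 6, 9, 11}. The correct De Morgan law is (A ∩ B)' = A' ∪ B'.


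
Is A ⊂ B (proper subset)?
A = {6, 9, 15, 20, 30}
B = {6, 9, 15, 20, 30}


A ⊂ B requires: A ⊆ B AND A ≠ B.
A ⊆ B? Yes
A = B? Yes
A = B, so A is not a PROPER subset.

No, A is not a proper subset of B


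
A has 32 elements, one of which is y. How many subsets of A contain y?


Subsets of A containing y correspond to subsets of A \ {y}, which has 31 elements.
Count = 2^(n-1) = 2^31
= 2147483648

Number of subsets containing y = 2147483648


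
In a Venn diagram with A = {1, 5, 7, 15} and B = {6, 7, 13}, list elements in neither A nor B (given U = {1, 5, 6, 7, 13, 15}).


A = {1, 5, 7, 15}
B = {6, 7, 13}
Region: in neither A nor B (given U = {1, 5, 6, 7, 13, 15})
Elements: ∅

Elements in neither A nor B (given U = {1, 5, 6, 7, 13, 15}): ∅


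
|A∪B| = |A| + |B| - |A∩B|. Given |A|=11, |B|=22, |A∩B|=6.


|A ∪ B| = |A| + |B| - |A ∩ B|
= 11 + 22 - 6
= 27

|A ∪ B| = 27


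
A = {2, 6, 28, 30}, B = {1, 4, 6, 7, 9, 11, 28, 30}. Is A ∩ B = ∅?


Disjoint means A ∩ B = ∅.
A ∩ B = {6, 28, 30}
A ∩ B ≠ ∅, so A and B are NOT disjoint.

No, A and B are not disjoint (A ∩ B = {6, 28, 30})


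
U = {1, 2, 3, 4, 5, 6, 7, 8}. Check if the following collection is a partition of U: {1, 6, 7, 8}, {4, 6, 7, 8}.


A partition requires: (1) non-empty parts, (2) pairwise disjoint, (3) union = U
Parts: {1, 6, 7, 8}, {4, 6, 7, 8}
Union of parts: {1, 4, 6, 7, 8}
U = {1, 2, 3, 4, 5, 6, 7, 8}
All non-empty? True
Pairwise disjoint? False
Covers U? False

No, not a valid partition


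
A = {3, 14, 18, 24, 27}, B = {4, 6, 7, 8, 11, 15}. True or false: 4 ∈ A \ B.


A = {3, 14, 18, 24, 27}, B = {4, 6, 7, 8, 11, 15}
A \ B = elements in A but not in B
A \ B = {3, 14, 18, 24, 27}
Checking if 4 ∈ A \ B
4 is not in A \ B → False

4 ∉ A \ B


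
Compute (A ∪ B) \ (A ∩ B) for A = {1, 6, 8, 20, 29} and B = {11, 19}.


A △ B = (A \ B) ∪ (B \ A) = elements in exactly one of A or B
A \ B = {1, 6, 8, 20, 29}
B \ A = {11, 19}
A △ B = {1, 6, 8, 11, 19, 20, 29}

A △ B = {1, 6, 8, 11, 19, 20, 29}


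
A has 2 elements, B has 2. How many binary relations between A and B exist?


A relation from A to B is any subset of A × B.
|A × B| = 2 × 2 = 4
# relations = 2^|A × B| = 2^4 = 16

Number of relations = 16


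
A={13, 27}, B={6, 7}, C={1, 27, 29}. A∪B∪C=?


A ∪ B = {6, 7, 13, 27}
(A ∪ B) ∪ C = {1, 6, 7, 13, 27, 29}

A ∪ B ∪ C = {1, 6, 7, 13, 27, 29}


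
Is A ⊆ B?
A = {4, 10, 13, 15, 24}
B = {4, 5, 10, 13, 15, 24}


A ⊆ B means every element of A is in B.
All elements of A are in B.
So A ⊆ B.

Yes, A ⊆ B


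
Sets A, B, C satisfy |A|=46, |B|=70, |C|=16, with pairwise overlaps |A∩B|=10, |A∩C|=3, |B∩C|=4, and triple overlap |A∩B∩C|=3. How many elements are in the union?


|A∪B∪C| = |A|+|B|+|C| - |A∩B|-|A∩C|-|B∩C| + |A∩B∩C|
= 46+70+16 - 10-3-4 + 3
= 132 - 17 + 3
= 118

|A ∪ B ∪ C| = 118


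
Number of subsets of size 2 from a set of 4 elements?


C(n,k) = n! / (k!(n-k)!)
C(4,2) = 4! / (2!2!)
= 6

C(4,2) = 6


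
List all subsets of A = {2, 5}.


|A| = 2, so |P(A)| = 2^2 = 4
Enumerate subsets by cardinality (0 to 2):
∅, {2}, {5}, {2, 5}

P(A) has 4 subsets: ∅, {2}, {5}, {2, 5}


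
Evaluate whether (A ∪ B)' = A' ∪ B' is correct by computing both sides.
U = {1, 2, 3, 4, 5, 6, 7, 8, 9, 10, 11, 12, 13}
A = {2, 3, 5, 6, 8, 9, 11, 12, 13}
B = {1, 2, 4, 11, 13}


LHS: A ∪ B = {1, 2, 3, 4, 5, 6, 8, 9, 11, 12, 13}
(A ∪ B)' = U \ (A ∪ B) = {7, 10}
A' = {1, 4, 7, 10}, B' = {3, 5, 6, 7, 8, 9, 10, 12}
Claimed RHS: A' ∪ B' = {1, 3, 4, 5, 6, 7, 8, 9, 10, 12}
Identity is INVALID: LHS = {7, 10} but the RHS claimed here equals {1, 3, 4, 5, 6, 7, 8, 9, 10, 12}. The correct form is (A ∪ B)' = A' ∩ B'.

Identity is invalid: (A ∪ B)' = {7, 10} but A' ∪ B' = {1, 3, 4, 5, 6, 7, 8, 9, 10, 12}. The correct De Morgan law is (A ∪ B)' = A' ∩ B'.


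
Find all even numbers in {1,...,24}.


Checking each candidate:
Condition: even numbers in {1,...,24}
Result = {2, 4, 6, 8, 10, 12, 14, 16, 18, 20, 22, 24}

{2, 4, 6, 8, 10, 12, 14, 16, 18, 20, 22, 24}


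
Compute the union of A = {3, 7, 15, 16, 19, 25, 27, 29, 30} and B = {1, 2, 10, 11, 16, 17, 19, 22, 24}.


A ∪ B = all elements in A or B (or both)
A = {3, 7, 15, 16, 19, 25, 27, 29, 30}
B = {1, 2, 10, 11, 16, 17, 19, 22, 24}
A ∪ B = {1, 2, 3, 7, 10, 11, 15, 16, 17, 19, 22, 24, 25, 27, 29, 30}

A ∪ B = {1, 2, 3, 7, 10, 11, 15, 16, 17, 19, 22, 24, 25, 27, 29, 30}


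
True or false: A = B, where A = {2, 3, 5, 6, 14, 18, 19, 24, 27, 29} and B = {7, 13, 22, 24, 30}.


Two sets are equal iff they have exactly the same elements.
A = {2, 3, 5, 6, 14, 18, 19, 24, 27, 29}
B = {7, 13, 22, 24, 30}
Differences: {2, 3, 5, 6, 7, 13, 14, 18, 19, 22, 27, 29, 30}
A ≠ B

No, A ≠ B


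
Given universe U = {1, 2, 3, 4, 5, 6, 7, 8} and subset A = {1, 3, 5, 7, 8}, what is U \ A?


Aᶜ = U \ A = elements in U but not in A
U = {1, 2, 3, 4, 5, 6, 7, 8}
A = {1, 3, 5, 7, 8}
Aᶜ = {2, 4, 6}

Aᶜ = {2, 4, 6}


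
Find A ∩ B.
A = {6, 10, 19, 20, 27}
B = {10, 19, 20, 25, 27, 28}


A ∩ B = elements in both A and B
A = {6, 10, 19, 20, 27}
B = {10, 19, 20, 25, 27, 28}
A ∩ B = {10, 19, 20, 27}

A ∩ B = {10, 19, 20, 27}


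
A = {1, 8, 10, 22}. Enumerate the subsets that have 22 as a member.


A subset of A contains 22 iff the remaining 3 elements form any subset of A \ {22}.
Count: 2^(n-1) = 2^3 = 8
Subsets containing 22: {22}, {1, 22}, {8, 22}, {10, 22}, {1, 8, 22}, {1, 10, 22}, {8, 10, 22}, {1, 8, 10, 22}

Subsets containing 22 (8 total): {22}, {1, 22}, {8, 22}, {10, 22}, {1, 8, 22}, {1, 10, 22}, {8, 10, 22}, {1, 8, 10, 22}


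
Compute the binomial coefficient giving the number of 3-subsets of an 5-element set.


C(n,k) = n! / (k!(n-k)!)
C(5,3) = 5! / (3!2!)
= 10

C(5,3) = 10


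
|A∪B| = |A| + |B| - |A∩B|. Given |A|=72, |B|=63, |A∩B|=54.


|A ∪ B| = |A| + |B| - |A ∩ B|
= 72 + 63 - 54
= 81

|A ∪ B| = 81


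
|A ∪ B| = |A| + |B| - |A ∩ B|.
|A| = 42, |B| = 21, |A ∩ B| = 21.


|A ∪ B| = |A| + |B| - |A ∩ B|
= 42 + 21 - 21
= 42

|A ∪ B| = 42


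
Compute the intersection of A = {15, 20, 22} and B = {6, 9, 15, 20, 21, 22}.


A ∩ B = elements in both A and B
A = {15, 20, 22}
B = {6, 9, 15, 20, 21, 22}
A ∩ B = {15, 20, 22}

A ∩ B = {15, 20, 22}


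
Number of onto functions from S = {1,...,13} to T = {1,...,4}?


n = |S| = 13, k = |T| = 4. Surjections via inclusion-exclusion:
S(n,k) = Σ(-1)^i × C(k,i) × (k-i)^n, i=0 to k
i=0: (-1)^0×C(4,0)×4^13 = 67108864
i=1: (-1)^1×C(4,1)×3^13 = -6377292
i=2: (-1)^2×C(4,2)×2^13 = 49152
i=3: (-1)^3×C(4,3)×1^13 = -4
i=4: (-1)^4×C(4,4)×0^13 = 0
Total = 60780720

Number of surjections = 60780720


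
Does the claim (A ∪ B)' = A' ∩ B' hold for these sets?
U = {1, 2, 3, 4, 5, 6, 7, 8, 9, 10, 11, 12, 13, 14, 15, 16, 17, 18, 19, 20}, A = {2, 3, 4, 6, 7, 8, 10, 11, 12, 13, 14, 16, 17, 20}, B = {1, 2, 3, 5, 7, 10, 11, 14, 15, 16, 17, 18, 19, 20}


LHS: A ∪ B = {1, 2, 3, 4, 5, 6, 7, 8, 10, 11, 12, 13, 14, 15, 16, 17, 18, 19, 20}
(A ∪ B)' = U \ (A ∪ B) = {9}
A' = {1, 5, 9, 15, 18, 19}, B' = {4, 6, 8, 9, 12, 13}
Claimed RHS: A' ∩ B' = {9}
Identity is VALID: LHS = RHS = {9} ✓

Identity is valid. (A ∪ B)' = A' ∩ B' = {9}


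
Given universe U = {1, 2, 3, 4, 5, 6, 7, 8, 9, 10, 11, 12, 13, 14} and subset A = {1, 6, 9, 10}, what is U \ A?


Aᶜ = U \ A = elements in U but not in A
U = {1, 2, 3, 4, 5, 6, 7, 8, 9, 10, 11, 12, 13, 14}
A = {1, 6, 9, 10}
Aᶜ = {2, 3, 4, 5, 7, 8, 11, 12, 13, 14}

Aᶜ = {2, 3, 4, 5, 7, 8, 11, 12, 13, 14}


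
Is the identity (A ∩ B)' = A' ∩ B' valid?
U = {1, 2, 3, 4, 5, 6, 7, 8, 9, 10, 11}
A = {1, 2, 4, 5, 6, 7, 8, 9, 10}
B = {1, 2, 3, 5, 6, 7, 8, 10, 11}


LHS: A ∩ B = {1, 2, 5, 6, 7, 8, 10}
(A ∩ B)' = U \ (A ∩ B) = {3, 4, 9, 11}
A' = {3, 11}, B' = {4, 9}
Claimed RHS: A' ∩ B' = ∅
Identity is INVALID: LHS = {3, 4, 9, 11} but the RHS claimed here equals ∅. The correct form is (A ∩ B)' = A' ∪ B'.

Identity is invalid: (A ∩ B)' = {3, 4, 9, 11} but A' ∩ B' = ∅. The correct De Morgan law is (A ∩ B)' = A' ∪ B'.


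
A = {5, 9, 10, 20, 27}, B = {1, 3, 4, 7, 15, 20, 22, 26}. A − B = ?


A \ B = elements in A but not in B
A = {5, 9, 10, 20, 27}
B = {1, 3, 4, 7, 15, 20, 22, 26}
Remove from A any elements in B
A \ B = {5, 9, 10, 27}

A \ B = {5, 9, 10, 27}


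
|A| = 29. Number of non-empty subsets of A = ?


Total subsets = 2^n = 2^29 = 536870912
Non-empty subsets exclude the empty set: 2^n - 1
= 536870912 - 1
= 536870911

Number of non-empty subsets = 536870911


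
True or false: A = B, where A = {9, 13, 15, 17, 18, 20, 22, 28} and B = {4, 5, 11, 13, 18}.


Two sets are equal iff they have exactly the same elements.
A = {9, 13, 15, 17, 18, 20, 22, 28}
B = {4, 5, 11, 13, 18}
Differences: {4, 5, 9, 11, 15, 17, 20, 22, 28}
A ≠ B

No, A ≠ B


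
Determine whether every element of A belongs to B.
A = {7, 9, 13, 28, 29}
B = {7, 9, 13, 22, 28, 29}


A ⊆ B means every element of A is in B.
All elements of A are in B.
So A ⊆ B.

Yes, A ⊆ B


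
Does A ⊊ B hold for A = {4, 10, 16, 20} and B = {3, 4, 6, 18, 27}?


A ⊂ B requires: A ⊆ B AND A ≠ B.
A ⊆ B? No
A ⊄ B, so A is not a proper subset.

No, A is not a proper subset of B


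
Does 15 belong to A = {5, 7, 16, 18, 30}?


A = {5, 7, 16, 18, 30}
Checking if 15 is in A
15 is not in A → False

15 ∉ A


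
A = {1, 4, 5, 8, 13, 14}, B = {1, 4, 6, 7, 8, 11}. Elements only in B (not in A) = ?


A = {1, 4, 5, 8, 13, 14}
B = {1, 4, 6, 7, 8, 11}
Region: only in B (not in A)
Elements: {6, 7, 11}

Elements only in B (not in A): {6, 7, 11}


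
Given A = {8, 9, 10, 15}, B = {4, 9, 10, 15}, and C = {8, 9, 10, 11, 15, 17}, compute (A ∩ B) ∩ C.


A ∩ B = {9, 10, 15}
(A ∩ B) ∩ C = {9, 10, 15}

A ∩ B ∩ C = {9, 10, 15}


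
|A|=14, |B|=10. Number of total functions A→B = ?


Each of |A| = 14 inputs maps to any of |B| = 10 outputs.
# functions = |B|^|A| = 10^14
= 100000000000000

Number of functions = 100000000000000


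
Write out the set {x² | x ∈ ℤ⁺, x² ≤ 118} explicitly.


Checking each candidate:
Condition: positive perfect squares ≤ 118
Result = {1, 4, 9, 16, 25, 36, 49, 64, 81, 100}

{1, 4, 9, 16, 25, 36, 49, 64, 81, 100}


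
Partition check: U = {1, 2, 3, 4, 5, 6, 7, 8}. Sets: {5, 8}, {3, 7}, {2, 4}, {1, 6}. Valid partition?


A partition requires: (1) non-empty parts, (2) pairwise disjoint, (3) union = U
Parts: {5, 8}, {3, 7}, {2, 4}, {1, 6}
Union of parts: {1, 2, 3, 4, 5, 6, 7, 8}
U = {1, 2, 3, 4, 5, 6, 7, 8}
All non-empty? True
Pairwise disjoint? True
Covers U? True

Yes, valid partition


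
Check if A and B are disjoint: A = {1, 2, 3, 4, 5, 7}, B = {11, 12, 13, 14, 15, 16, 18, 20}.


Disjoint means A ∩ B = ∅.
A ∩ B = ∅
A ∩ B = ∅, so A and B are disjoint.

Yes, A and B are disjoint
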